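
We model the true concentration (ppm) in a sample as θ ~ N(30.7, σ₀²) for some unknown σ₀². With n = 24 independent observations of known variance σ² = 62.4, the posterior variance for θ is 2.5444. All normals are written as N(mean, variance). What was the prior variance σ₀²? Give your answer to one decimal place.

Posterior precision equals prior precision plus data precision: 1/σ_n² = 1/σ₀² + n/σ².
So 1/σ₀² = 1/2.5444 − 24/62.4 = 0.393020 − 0.384615 = 0.008405.
Hence σ₀² = 1/0.008405 ≈ 119.0.

σ₀² = 119.0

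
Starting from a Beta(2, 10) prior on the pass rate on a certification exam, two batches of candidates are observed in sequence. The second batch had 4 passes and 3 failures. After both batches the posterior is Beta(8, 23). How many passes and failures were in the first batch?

2 passes and 10 failures

Sequential conjugate updates are equivalent to a single update on the pooled data, so total successes = posterior α − prior α and total failures = posterior β − prior β.
Total across both batches: 8−2=6 passes, 23−10=13 failures.
Subtract the second batch: 6−4=2 passes and 13−3=10 failures.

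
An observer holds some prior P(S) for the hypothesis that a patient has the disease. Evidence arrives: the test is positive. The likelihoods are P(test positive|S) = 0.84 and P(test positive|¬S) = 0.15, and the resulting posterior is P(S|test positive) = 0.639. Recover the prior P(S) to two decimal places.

In odds form, posterior odds = prior odds × likelihood ratio, so prior odds = posterior odds ÷ LR.
Posterior odds = 0.639/(1−0.639) = 1.7701. LR = 0.84/0.15 = 5.6000.
Prior odds = 1.7701/5.6000 = 0.3161, so P(S) = 0.3161/(1+0.3161) ≈ 0.24.

P(S) = 0.24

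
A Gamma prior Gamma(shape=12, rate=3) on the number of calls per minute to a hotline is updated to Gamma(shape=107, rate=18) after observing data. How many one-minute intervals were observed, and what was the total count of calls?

A Gamma(α, β) prior (rate parametrization) on a Poisson rate with n observations summing to S gives posterior Gamma(α+S, β+n).
Matching: Σxᵢ = 107 − 12 = 95 and n = 18 − 3 = 15.

n = 15 one-minute intervals with total 95 calls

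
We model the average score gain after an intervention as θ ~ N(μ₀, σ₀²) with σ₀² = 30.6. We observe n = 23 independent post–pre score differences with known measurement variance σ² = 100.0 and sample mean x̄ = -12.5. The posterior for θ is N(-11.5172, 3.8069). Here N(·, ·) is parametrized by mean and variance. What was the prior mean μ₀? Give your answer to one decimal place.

The posterior mean is a precision-weighted average: μ_n = (τ₀μ₀ + τ_data·x̄)/(τ₀+τ_data), with τ₀=1/σ₀² and τ_data=n/σ².
Here τ₀ = 1/30.6 = 0.032680 and τ_data = 23/100.0 = 0.230000, so τ_n = 0.262680.
Rearranging for μ₀: μ₀ = (μ_n·τ_n − τ_data·x̄)/τ₀ = (-11.5172·0.262680 − 0.230000·-12.5) / 0.032680 = -0.150338/0.032680 ≈ -4.6.

μ₀ = -4.6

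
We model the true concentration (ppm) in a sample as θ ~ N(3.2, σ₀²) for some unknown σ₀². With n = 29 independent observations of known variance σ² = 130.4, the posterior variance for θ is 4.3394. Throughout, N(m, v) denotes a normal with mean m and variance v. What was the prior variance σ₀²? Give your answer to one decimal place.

σ₀² = 124.2

For the Normal–Normal model with known σ², precisions add: τ_n = τ₀ + n/σ².
So 1/σ₀² = 1/4.3394 − 29/130.4 = 0.230447 − 0.222393 = 0.008054.
Hence σ₀² = 1/0.008054 ≈ 124.2.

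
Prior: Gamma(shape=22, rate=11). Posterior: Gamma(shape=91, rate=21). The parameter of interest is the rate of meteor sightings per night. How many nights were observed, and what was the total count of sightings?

Gamma–Poisson conjugacy: posterior shape = α + Σxᵢ, posterior rate = β + n.
Matching: Σxᵢ = 91 − 22 = 69 and n = 21 − 11 = 10.

n = 10 nights with total 69 sightings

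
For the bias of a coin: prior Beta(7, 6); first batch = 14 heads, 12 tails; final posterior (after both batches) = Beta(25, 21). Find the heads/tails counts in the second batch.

Sequential conjugate updates are equivalent to a single update on the pooled data, so total successes = posterior α − prior α and total failures = posterior β − prior β.
Total across both batches: 25−7=18 heads, 21−6=15 tails.
Subtract the first batch: 18−14=4 heads and 15−12=3 tails.

4 heads and 3 tails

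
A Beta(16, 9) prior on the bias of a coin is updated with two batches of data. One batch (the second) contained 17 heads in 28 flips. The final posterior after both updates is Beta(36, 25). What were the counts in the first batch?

3 heads and 5 tails

Sequential conjugate updates are equivalent to a single update on the pooled data, so total successes = posterior α − prior α and total failures = posterior β − prior β.
Total across both batches: 36−16=20 heads, 25−9=16 tails.
Subtract the second batch: 20−17=3 heads and 16−11=5 tails.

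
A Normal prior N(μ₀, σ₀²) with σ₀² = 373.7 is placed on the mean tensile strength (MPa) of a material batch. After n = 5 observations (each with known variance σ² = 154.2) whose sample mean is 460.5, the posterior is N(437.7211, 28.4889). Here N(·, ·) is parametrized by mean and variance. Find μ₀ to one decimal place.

μ₀ = 161.7

The posterior mean is a precision-weighted average: μ_n = (τ₀μ₀ + τ_data·x̄)/(τ₀+τ_data), with τ₀=1/σ₀² and τ_data=n/σ².
Here τ₀ = 1/373.7 = 0.002676 and τ_data = 5/154.2 = 0.032425, so τ_n = 0.035101.
Rearranging for μ₀: μ₀ = (μ_n·τ_n − τ_data·x̄)/τ₀ = (437.7211·0.035101 − 0.032425·460.5) / 0.002676 = 0.432736/0.002676 ≈ 161.7.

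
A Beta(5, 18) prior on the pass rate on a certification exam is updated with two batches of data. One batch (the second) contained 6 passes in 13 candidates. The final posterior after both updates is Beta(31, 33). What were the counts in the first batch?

Because Beta–binomial updating is additive in the counts, the combined data contributed (α_post−α_prior, β_post−β_prior) successes and failures.
Total across both batches: 31−5=26 passes, 33−18=15 failures.
Subtract the second batch: 26−6=20 passes and 15−7=8 failures.

20 passes and 8 failures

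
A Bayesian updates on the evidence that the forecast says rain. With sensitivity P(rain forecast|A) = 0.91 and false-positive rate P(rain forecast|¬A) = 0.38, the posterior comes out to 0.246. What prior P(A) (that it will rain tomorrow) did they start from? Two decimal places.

P(A) = 0.12

Bayes' rule in odds form gives O(A|E) = O(A)·[P(E|A)/P(E|¬A)], hence O(A) = O(A|E)/LR.
Posterior odds = 0.246/(1−0.246) = 0.3263. LR = 0.91/0.38 = 2.3947.
Prior odds = 0.3263/2.3947 = 0.1363, so P(A) = 0.1363/(1+0.1363) ≈ 0.12.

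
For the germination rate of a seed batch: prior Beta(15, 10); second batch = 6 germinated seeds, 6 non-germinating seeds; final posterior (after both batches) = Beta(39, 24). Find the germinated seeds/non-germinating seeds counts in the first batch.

Sequential conjugate updates are equivalent to a single update on the pooled data, so total successes = posterior α − prior α and total failures = posterior β − prior β.
Total across both batches: 39−15=24 germinated seeds, 24−10=14 non-germinating seeds.
Subtract the second batch: 24−6=18 germinated seeds and 14−6=8 non-germinating seeds.

18 germinated seeds and 8 non-germinating seeds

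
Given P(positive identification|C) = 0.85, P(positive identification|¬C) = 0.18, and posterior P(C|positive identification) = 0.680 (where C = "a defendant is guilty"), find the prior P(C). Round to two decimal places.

P(C) = 0.31

Bayes' rule in odds form gives O(C|E) = O(C)·[P(E|C)/P(E|¬C)], hence O(C) = O(C|E)/LR.
Posterior odds = 0.680/(1−0.680) = 2.1250. LR = 0.85/0.18 = 4.7222.
Prior odds = 2.1250/4.7222 = 0.4500, so P(C) = 0.4500/(1+0.4500) ≈ 0.31.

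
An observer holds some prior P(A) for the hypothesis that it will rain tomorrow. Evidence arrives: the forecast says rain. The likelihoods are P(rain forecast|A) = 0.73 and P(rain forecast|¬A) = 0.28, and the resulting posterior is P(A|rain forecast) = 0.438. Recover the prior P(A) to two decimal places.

P(A) = 0.23

In odds form, posterior odds = prior odds × likelihood ratio, so prior odds = posterior odds ÷ LR.
Posterior odds = 0.438/(1−0.438) = 0.7794. LR = 0.73/0.28 = 2.6071.
Prior odds = 0.7794/2.6071 = 0.2990, so P(A) = 0.2990/(1+0.2990) ≈ 0.23.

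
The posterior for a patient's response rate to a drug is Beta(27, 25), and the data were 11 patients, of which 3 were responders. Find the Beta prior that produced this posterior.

Beta(24, 17)

A Beta(α, β) prior with s successes and f failures in binomial data gives a Beta(α+s, β+f) posterior.
Subtract the data counts: 27−3=24, 25−8=17.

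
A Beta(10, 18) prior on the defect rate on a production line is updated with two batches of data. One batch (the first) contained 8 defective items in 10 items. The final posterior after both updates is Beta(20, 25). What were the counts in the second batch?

Sequential conjugate updates are equivalent to a single update on the pooled data, so total successes = posterior α − prior α and total failures = posterior β − prior β.
Total across both batches: 20−10=10 defective items, 25−18=7 good items.
Subtract the first batch: 10−8=2 defective items and 7−2=5 good items.

2 defective items and 5 good items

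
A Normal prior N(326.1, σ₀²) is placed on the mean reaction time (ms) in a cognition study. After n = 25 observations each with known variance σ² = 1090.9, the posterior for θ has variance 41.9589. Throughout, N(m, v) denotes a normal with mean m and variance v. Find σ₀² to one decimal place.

σ₀² = 1091.7

Posterior precision equals prior precision plus data precision: 1/σ_n² = 1/σ₀² + n/σ².
So 1/σ₀² = 1/41.9589 − 25/1090.9 = 0.023833 − 0.022917 = 0.000916.
Hence σ₀² = 1/0.000916 ≈ 1091.7.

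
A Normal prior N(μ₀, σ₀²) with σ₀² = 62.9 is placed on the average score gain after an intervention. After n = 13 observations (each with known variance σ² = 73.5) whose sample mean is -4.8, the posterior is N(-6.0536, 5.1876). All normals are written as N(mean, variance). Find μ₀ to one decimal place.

With known observation variance, the Normal–Normal posterior has precision τ_n = τ₀ + n/σ² and mean μ_n = (τ₀μ₀ + (n/σ²)x̄)/τ_n.
Here τ₀ = 1/62.9 = 0.015898 and τ_data = 13/73.5 = 0.176871, so τ_n = 0.192769.
Rearranging for μ₀: μ₀ = (μ_n·τ_n − τ_data·x̄)/τ₀ = (-6.0536·0.192769 − 0.176871·-4.8) / 0.015898 = -0.317966/0.015898 ≈ -20.0.

μ₀ = -20.0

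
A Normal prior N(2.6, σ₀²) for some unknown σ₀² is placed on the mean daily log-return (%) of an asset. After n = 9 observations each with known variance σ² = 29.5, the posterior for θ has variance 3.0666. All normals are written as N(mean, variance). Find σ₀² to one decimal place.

σ₀² = 47.6

For the Normal–Normal model with known σ², precisions add: τ_n = τ₀ + n/σ².
So 1/σ₀² = 1/3.0666 − 9/29.5 = 0.326094 − 0.305085 = 0.021009.
Hence σ₀² = 1/0.021009 ≈ 47.6.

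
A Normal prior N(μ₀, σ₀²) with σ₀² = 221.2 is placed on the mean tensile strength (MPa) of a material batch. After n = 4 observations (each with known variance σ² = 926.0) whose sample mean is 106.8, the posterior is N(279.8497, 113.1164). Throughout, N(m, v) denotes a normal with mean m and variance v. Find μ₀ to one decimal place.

μ₀ = 445.2

With known observation variance, the Normal–Normal posterior has precision τ_n = τ₀ + n/σ² and mean μ_n = (τ₀μ₀ + (n/σ²)x̄)/τ_n.
Here τ₀ = 1/221.2 = 0.004521 and τ_data = 4/926.0 = 0.004320, so τ_n = 0.008841.
Rearranging for μ₀: μ₀ = (μ_n·τ_n − τ_data·x̄)/τ₀ = (279.8497·0.008841 − 0.004320·106.8) / 0.004521 = 2.012775/0.004521 ≈ 445.2.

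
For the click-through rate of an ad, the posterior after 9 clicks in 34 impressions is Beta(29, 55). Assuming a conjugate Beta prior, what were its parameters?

A Beta(a, b) prior with s successes and f failures in binomial data gives a Beta(a+s, b+f) posterior.
Subtract the data counts: 29−9=20, 55−25=30.

Beta(20, 30)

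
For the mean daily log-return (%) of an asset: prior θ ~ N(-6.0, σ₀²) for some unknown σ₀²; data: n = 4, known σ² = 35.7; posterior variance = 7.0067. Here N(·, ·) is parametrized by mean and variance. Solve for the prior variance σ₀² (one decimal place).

σ₀² = 32.6

For the Normal–Normal model with known σ², precisions add: τ_n = τ₀ + n/σ².
So 1/σ₀² = 1/7.0067 − 4/35.7 = 0.142721 − 0.112045 = 0.030676.
Hence σ₀² = 1/0.030676 ≈ 32.6.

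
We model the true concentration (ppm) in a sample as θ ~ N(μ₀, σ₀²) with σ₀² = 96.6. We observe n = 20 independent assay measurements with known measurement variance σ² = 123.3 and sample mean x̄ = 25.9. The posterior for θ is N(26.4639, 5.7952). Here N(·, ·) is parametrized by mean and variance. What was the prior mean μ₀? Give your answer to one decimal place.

μ₀ = 35.3

The posterior mean is a precision-weighted average: μ_n = (τ₀μ₀ + τ_data·x̄)/(τ₀+τ_data), with τ₀=1/σ₀² and τ_data=n/σ².
Here τ₀ = 1/96.6 = 0.010352 and τ_data = 20/123.3 = 0.162206, so τ_n = 0.172558.
Rearranging for μ₀: μ₀ = (μ_n·τ_n − τ_data·x̄)/τ₀ = (26.4639·0.172558 − 0.162206·25.9) / 0.010352 = 0.365422/0.010352 ≈ 35.3.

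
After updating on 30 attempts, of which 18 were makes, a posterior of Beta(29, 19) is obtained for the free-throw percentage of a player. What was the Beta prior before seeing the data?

Beta(11, 7)

Beta is conjugate to the binomial likelihood: posterior = Beta(α+s, β+f).
Subtract the data counts: 29−18=11, 19−12=7.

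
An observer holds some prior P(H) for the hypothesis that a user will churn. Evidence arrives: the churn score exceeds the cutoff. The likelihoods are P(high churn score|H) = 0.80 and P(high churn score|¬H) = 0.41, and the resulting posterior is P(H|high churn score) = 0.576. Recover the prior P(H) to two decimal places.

In odds form, posterior odds = prior odds × likelihood ratio, so prior odds = posterior odds ÷ LR.
Posterior odds = 0.576/(1−0.576) = 1.3585. LR = 0.80/0.41 = 1.9512.
Prior odds = 1.3585/1.9512 = 0.6962, so P(H) = 0.6962/(1+0.6962) ≈ 0.41.

P(H) = 0.41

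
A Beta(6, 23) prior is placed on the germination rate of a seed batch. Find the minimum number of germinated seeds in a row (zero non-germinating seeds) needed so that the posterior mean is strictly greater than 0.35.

After k germinated seeds and 0 non-germinating seeds the posterior is Beta(6+k, 23), with mean (6+k)/(6+23+k).
Set (6+k)/(29+k) > 0.35 and solve: k > (0.35·29 − 6)/(1 − 0.35) = 6.385.
The smallest integer exceeding 6.385 is 7.

k = 7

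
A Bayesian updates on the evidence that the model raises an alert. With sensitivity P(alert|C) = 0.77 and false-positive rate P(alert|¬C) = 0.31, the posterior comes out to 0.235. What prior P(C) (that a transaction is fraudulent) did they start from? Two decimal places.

P(C) = 0.11

Bayes' rule in odds form gives O(C|E) = O(C)·[P(E|C)/P(E|¬C)], hence O(C) = O(C|E)/LR.
Posterior odds = 0.235/(1−0.235) = 0.3072. LR = 0.77/0.31 = 2.4839.
Prior odds = 0.3072/2.4839 = 0.1237, so P(C) = 0.1237/(1+0.1237) ≈ 0.11.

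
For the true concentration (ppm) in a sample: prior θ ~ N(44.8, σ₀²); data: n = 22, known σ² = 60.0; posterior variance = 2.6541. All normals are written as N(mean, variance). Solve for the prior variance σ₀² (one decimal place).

σ₀² = 98.9

Posterior precision equals prior precision plus data precision: 1/σ_n² = 1/σ₀² + n/σ².
So 1/σ₀² = 1/2.6541 − 22/60.0 = 0.376776 − 0.366667 = 0.010109.
Hence σ₀² = 1/0.010109 ≈ 98.9.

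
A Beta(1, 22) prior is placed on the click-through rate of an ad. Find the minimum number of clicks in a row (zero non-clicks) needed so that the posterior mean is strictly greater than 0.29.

k = 8

After k clicks and 0 non-clicks the posterior is Beta(1+k, 22), with mean (1+k)/(1+22+k).
Set (1+k)/(23+k) > 0.29 and solve: k > (0.29·23 − 1)/(1 − 0.29) = 7.986.
The smallest integer exceeding 7.986 is 8.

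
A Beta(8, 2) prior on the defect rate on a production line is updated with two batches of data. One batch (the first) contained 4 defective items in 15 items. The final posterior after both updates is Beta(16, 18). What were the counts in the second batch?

Because Beta–binomial updating is additive in the counts, the combined data contributed (α_post−α_prior, β_post−β_prior) successes and failures.
Total across both batches: 16−8=8 defective items, 18−2=16 good items.
Subtract the first batch: 8−4=4 defective items and 16−11=5 good items.

4 defective items and 5 good items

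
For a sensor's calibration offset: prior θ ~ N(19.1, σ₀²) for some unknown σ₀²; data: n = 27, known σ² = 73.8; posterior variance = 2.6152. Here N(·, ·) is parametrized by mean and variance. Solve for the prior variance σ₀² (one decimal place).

For the Normal–Normal model with known σ², precisions add: τ_n = τ₀ + n/σ².
So 1/σ₀² = 1/2.6152 − 27/73.8 = 0.382380 − 0.365854 = 0.016526.
Hence σ₀² = 1/0.016526 ≈ 60.5.

σ₀² = 60.5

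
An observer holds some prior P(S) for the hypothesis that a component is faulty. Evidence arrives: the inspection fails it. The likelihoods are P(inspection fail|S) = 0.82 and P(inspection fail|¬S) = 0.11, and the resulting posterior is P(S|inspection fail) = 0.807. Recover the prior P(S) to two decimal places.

P(S) = 0.36

In odds form, posterior odds = prior odds × likelihood ratio, so prior odds = posterior odds ÷ LR.
Posterior odds = 0.807/(1−0.807) = 4.1813. LR = 0.82/0.11 = 7.4545.
Prior odds = 4.1813/7.4545 = 0.5609, so P(S) = 0.5609/(1+0.5609) ≈ 0.36.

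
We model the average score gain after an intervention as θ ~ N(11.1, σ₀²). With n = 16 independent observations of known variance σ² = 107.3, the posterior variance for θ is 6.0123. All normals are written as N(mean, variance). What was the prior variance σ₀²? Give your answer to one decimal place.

σ₀² = 58.1

For the Normal–Normal model with known σ², precisions add: τ_n = τ₀ + n/σ².
So 1/σ₀² = 1/6.0123 − 16/107.3 = 0.166326 − 0.149115 = 0.017211.
Hence σ₀² = 1/0.017211 ≈ 58.1.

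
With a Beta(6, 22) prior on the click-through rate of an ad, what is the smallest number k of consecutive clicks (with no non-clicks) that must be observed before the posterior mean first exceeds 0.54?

k = 20

After k clicks and 0 non-clicks the posterior is Beta(6+k, 22), with mean (6+k)/(6+22+k).
Set (6+k)/(28+k) > 0.54 and solve: k > (0.54·28 − 6)/(1 − 0.54) = 19.826.
The smallest integer exceeding 19.826 is 20.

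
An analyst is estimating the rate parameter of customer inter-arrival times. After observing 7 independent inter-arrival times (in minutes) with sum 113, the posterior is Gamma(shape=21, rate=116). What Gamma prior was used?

Gamma–exponential conjugacy: posterior shape = α + n, posterior rate = β + Σtᵢ.
So α = 21 − 7 = 14 and β = 116 − 113 = 3.

Gamma(shape=14, rate=3)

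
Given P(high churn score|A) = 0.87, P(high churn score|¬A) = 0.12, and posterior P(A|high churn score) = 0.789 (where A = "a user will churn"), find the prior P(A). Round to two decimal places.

P(A) = 0.34

In odds form, posterior odds = prior odds × likelihood ratio, so prior odds = posterior odds ÷ LR.
Posterior odds = 0.789/(1−0.789) = 3.7393. LR = 0.87/0.12 = 7.2500.
Prior odds = 3.7393/7.2500 = 0.5158, so P(A) = 0.5158/(1+0.5158) ≈ 0.34.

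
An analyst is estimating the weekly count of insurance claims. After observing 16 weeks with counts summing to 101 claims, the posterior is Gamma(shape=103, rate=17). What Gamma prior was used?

A Gamma(α, β) prior (rate parametrization) on a Poisson rate with n observations summing to S gives posterior Gamma(α+S, β+n).
So α = 103 − 101 = 2 and β = 17 − 16 = 1.

Gamma(shape=2, rate=1)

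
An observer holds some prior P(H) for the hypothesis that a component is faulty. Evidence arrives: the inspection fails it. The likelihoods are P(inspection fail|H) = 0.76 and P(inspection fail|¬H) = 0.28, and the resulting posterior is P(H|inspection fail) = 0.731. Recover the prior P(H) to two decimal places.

In odds form, posterior odds = prior odds × likelihood ratio, so prior odds = posterior odds ÷ LR.
Posterior odds = 0.731/(1−0.731) = 2.7175. LR = 0.76/0.28 = 2.7143.
Prior odds = 2.7175/2.7143 = 1.0012, so P(H) = 1.0012/(1+1.0012) ≈ 0.50.

P(H) = 0.50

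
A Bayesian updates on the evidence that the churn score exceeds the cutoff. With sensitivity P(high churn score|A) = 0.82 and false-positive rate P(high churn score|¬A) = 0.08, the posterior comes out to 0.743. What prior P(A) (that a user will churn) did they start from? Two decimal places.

P(A) = 0.22

Bayes' rule in odds form gives O(A|E) = O(A)·[P(E|A)/P(E|¬A)], hence O(A) = O(A|E)/LR.
Posterior odds = 0.743/(1−0.743) = 2.8911. LR = 0.82/0.08 = 10.2500.
Prior odds = 2.8911/10.2500 = 0.2821, so P(A) = 0.2821/(1+0.2821) ≈ 0.22.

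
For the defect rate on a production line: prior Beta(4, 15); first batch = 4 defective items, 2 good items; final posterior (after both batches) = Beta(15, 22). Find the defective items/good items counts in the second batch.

Because Beta–binomial updating is additive in the counts, the combined data contributed (α_post−α_prior, β_post−β_prior) successes and failures.
Total across both batches: 15−4=11 defective items, 22−15=7 good items.
Subtract the first batch: 11−4=7 defective items and 7−2=5 good items.

7 defective items and 5 good items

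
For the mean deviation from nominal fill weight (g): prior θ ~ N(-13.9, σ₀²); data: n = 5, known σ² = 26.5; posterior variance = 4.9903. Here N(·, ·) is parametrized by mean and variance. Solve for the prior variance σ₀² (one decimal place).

σ₀² = 85.4

Posterior precision equals prior precision plus data precision: 1/σ_n² = 1/σ₀² + n/σ².
So 1/σ₀² = 1/4.9903 − 5/26.5 = 0.200389 − 0.188679 = 0.011710.
Hence σ₀² = 1/0.011710 ≈ 85.4.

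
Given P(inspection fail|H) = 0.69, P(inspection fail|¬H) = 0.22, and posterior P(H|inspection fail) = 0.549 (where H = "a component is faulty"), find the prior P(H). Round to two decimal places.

In odds form, posterior odds = prior odds × likelihood ratio, so prior odds = posterior odds ÷ LR.
Posterior odds = 0.549/(1−0.549) = 1.2173. LR = 0.69/0.22 = 3.1364.
Prior odds = 1.2173/3.1364 = 0.3881, so P(H) = 0.3881/(1+0.3881) ≈ 0.28.

P(H) = 0.28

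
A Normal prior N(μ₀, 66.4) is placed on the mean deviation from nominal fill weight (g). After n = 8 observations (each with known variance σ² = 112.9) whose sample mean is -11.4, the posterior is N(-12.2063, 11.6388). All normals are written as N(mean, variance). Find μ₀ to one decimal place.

μ₀ = -16.0

The posterior mean is a precision-weighted average: μ_n = (τ₀μ₀ + τ_data·x̄)/(τ₀+τ_data), with τ₀=1/σ₀² and τ_data=n/σ².
Here τ₀ = 1/66.4 = 0.015060 and τ_data = 8/112.9 = 0.070859, so τ_n = 0.085919.
Rearranging for μ₀: μ₀ = (μ_n·τ_n − τ_data·x̄)/τ₀ = (-12.2063·0.085919 − 0.070859·-11.4) / 0.015060 = -0.240960/0.015060 ≈ -16.0.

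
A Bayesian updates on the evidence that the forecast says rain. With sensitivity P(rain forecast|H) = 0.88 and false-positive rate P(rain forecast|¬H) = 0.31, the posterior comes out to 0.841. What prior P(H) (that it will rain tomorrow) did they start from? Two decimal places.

Bayes' rule in odds form gives O(H|E) = O(H)·[P(E|H)/P(E|¬H)], hence O(H) = O(H|E)/LR.
Posterior odds = 0.841/(1−0.841) = 5.2893. LR = 0.88/0.31 = 2.8387.
Prior odds = 5.2893/2.8387 = 1.8633, so P(H) = 1.8633/(1+1.8633) ≈ 0.65.

P(H) = 0.65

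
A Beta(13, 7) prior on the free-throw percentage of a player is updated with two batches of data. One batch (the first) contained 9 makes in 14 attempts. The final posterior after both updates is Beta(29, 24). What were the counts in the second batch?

Sequential conjugate updates are equivalent to a single update on the pooled data, so total successes = posterior α − prior α and total failures = posterior β − prior β.
Total across both batches: 29−13=16 makes, 24−7=17 misses.
Subtract the first batch: 16−9=7 makes and 17−5=12 misses.

7 makes and 12 misses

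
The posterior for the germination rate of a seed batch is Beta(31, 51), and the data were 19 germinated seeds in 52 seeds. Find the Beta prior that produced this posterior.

Beta(12, 18)

Beta is conjugate to the binomial likelihood: posterior = Beta(a+s, b+f).
Subtract the data counts: 31−19=12, 51−33=18.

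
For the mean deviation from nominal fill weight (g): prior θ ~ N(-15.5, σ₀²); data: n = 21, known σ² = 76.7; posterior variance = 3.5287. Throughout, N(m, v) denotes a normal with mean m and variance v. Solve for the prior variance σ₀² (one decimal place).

Posterior precision equals prior precision plus data precision: 1/σ_n² = 1/σ₀² + n/σ².
So 1/σ₀² = 1/3.5287 − 21/76.7 = 0.283390 − 0.273794 = 0.009596.
Hence σ₀² = 1/0.009596 ≈ 104.2.

σ₀² = 104.2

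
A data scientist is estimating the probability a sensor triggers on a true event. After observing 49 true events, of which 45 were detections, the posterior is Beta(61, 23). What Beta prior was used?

Beta(16, 19)

Under Beta–binomial conjugacy the posterior parameters are (a+s, b+f).
So a = 61 − 45 = 16 and b = 23 − 4 = 19.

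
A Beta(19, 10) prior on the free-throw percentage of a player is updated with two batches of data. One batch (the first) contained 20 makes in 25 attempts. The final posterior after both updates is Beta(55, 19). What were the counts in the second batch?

16 makes and 4 misses

Sequential conjugate updates are equivalent to a single update on the pooled data, so total successes = posterior α − prior α and total failures = posterior β − prior β.
Total across both batches: 55−19=36 makes, 19−10=9 misses.
Subtract the first batch: 36−20=16 makes and 9−5=4 misses.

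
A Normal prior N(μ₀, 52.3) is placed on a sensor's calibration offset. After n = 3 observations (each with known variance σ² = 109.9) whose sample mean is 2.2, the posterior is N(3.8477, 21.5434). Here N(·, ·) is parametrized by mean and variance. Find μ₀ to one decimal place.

With known observation variance, the Normal–Normal posterior has precision τ_n = τ₀ + n/σ² and mean μ_n = (τ₀μ₀ + (n/σ²)x̄)/τ_n.
Here τ₀ = 1/52.3 = 0.019120 and τ_data = 3/109.9 = 0.027298, so τ_n = 0.046418.
Rearranging for μ₀: μ₀ = (μ_n·τ_n − τ_data·x̄)/τ₀ = (3.8477·0.046418 − 0.027298·2.2) / 0.019120 = 0.118547/0.019120 ≈ 6.2.

μ₀ = 6.2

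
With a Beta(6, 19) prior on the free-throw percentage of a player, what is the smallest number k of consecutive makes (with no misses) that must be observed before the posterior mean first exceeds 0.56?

After k makes and 0 misses the posterior is Beta(6+k, 19), with mean (6+k)/(6+19+k).
Set (6+k)/(25+k) > 0.56 and solve: k > (0.56·25 − 6)/(1 − 0.56) = 18.182.
The smallest integer exceeding 18.182 is 19.

k = 19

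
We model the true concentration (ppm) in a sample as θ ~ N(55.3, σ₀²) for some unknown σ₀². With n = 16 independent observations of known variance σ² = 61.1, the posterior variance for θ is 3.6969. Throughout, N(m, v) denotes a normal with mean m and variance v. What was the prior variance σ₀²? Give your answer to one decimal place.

σ₀² = 115.9

For the Normal–Normal model with known σ², precisions add: τ_n = τ₀ + n/σ².
So 1/σ₀² = 1/3.6969 − 16/61.1 = 0.270497 − 0.261866 = 0.008631.
Hence σ₀² = 1/0.008631 ≈ 115.9.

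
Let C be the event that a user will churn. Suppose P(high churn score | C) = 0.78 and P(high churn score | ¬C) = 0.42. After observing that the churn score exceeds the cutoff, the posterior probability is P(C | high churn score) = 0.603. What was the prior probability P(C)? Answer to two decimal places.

P(C) = 0.45

In odds form, posterior odds = prior odds × likelihood ratio, so prior odds = posterior odds ÷ LR.
Posterior odds = 0.603/(1−0.603) = 1.5189. LR = 0.78/0.42 = 1.8571.
Prior odds = 1.5189/1.8571 = 0.8179, so P(C) = 0.8179/(1+0.8179) ≈ 0.45.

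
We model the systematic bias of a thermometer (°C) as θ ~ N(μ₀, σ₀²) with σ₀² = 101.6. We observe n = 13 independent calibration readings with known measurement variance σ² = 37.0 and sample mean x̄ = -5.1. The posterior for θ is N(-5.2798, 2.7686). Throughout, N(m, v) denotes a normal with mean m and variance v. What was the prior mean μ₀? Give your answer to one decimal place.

With known observation variance, the Normal–Normal posterior has precision τ_n = τ₀ + n/σ² and mean μ_n = (τ₀μ₀ + (n/σ²)x̄)/τ_n.
Here τ₀ = 1/101.6 = 0.009843 and τ_data = 13/37.0 = 0.351351, so τ_n = 0.361194.
Rearranging for μ₀: μ₀ = (μ_n·τ_n − τ_data·x̄)/τ₀ = (-5.2798·0.361194 − 0.351351·-5.1) / 0.009843 = -0.115142/0.009843 ≈ -11.7.

μ₀ = -11.7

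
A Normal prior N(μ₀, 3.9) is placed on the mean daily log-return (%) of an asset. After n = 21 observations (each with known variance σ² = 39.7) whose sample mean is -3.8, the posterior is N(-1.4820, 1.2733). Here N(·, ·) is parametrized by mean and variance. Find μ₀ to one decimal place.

With known observation variance, the Normal–Normal posterior has precision τ_n = τ₀ + n/σ² and mean μ_n = (τ₀μ₀ + (n/σ²)x̄)/τ_n.
Here τ₀ = 1/3.9 = 0.256410 and τ_data = 21/39.7 = 0.528967, so τ_n = 0.785377.
Rearranging for μ₀: μ₀ = (μ_n·τ_n − τ_data·x̄)/τ₀ = (-1.4820·0.785377 − 0.528967·-3.8) / 0.256410 = 0.846146/0.256410 ≈ 3.3.

μ₀ = 3.3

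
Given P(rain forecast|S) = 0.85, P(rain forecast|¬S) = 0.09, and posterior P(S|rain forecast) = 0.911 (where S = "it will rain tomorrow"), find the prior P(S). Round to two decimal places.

P(S) = 0.52

In odds form, posterior odds = prior odds × likelihood ratio, so prior odds = posterior odds ÷ LR.
Posterior odds = 0.911/(1−0.911) = 10.2360. LR = 0.85/0.09 = 9.4444.
Prior odds = 10.2360/9.4444 = 1.0838, so P(S) = 1.0838/(1+1.0838) ≈ 0.52.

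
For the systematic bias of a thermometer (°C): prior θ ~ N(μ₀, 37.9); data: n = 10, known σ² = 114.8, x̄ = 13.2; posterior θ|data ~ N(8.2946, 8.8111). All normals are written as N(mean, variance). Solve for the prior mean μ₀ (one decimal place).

μ₀ = -7.9

The posterior mean is a precision-weighted average: μ_n = (τ₀μ₀ + τ_data·x̄)/(τ₀+τ_data), with τ₀=1/σ₀² and τ_data=n/σ².
Here τ₀ = 1/37.9 = 0.026385 and τ_data = 10/114.8 = 0.087108, so τ_n = 0.113493.
Rearranging for μ₀: μ₀ = (μ_n·τ_n − τ_data·x̄)/τ₀ = (8.2946·0.113493 − 0.087108·13.2) / 0.026385 = -0.208447/0.026385 ≈ -7.9.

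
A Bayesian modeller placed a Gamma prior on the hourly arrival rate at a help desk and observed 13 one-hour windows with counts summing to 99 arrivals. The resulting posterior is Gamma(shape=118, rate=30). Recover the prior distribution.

Gamma(shape=19, rate=17)

A Gamma(α, β) prior (rate parametrization) on a Poisson rate with n observations summing to S gives posterior Gamma(α+S, β+n).
So α = 118 − 99 = 19 and β = 30 − 13 = 17.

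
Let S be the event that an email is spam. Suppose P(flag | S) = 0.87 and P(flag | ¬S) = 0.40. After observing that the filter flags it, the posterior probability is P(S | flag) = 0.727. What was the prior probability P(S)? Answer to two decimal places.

In odds form, posterior odds = prior odds × likelihood ratio, so prior odds = posterior odds ÷ LR.
Posterior odds = 0.727/(1−0.727) = 2.6630. LR = 0.87/0.40 = 2.1750.
Prior odds = 2.6630/2.1750 = 1.2244, so P(S) = 1.2244/(1+1.2244) ≈ 0.55.

P(S) = 0.55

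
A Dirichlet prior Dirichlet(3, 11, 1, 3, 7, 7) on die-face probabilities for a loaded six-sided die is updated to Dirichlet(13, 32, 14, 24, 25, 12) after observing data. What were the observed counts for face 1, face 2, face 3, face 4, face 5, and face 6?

counts (10, 21, 13, 21, 18, 5)

For a Dirichlet(α) prior with multinomial counts c, the posterior is Dirichlet(α + c) componentwise.
Counts are posterior − prior componentwise: 13−3=10, 32−11=21, 14−1=13, 24−3=21, 25−7=18, 12−7=5.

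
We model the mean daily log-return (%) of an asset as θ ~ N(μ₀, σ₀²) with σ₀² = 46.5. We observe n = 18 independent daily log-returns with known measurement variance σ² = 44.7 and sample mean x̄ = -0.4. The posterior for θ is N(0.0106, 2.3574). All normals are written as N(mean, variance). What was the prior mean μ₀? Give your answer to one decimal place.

The posterior mean is a precision-weighted average: μ_n = (τ₀μ₀ + τ_data·x̄)/(τ₀+τ_data), with τ₀=1/σ₀² and τ_data=n/σ².
Here τ₀ = 1/46.5 = 0.021505 and τ_data = 18/44.7 = 0.402685, so τ_n = 0.424190.
Rearranging for μ₀: μ₀ = (μ_n·τ_n − τ_data·x̄)/τ₀ = (0.0106·0.424190 − 0.402685·-0.4) / 0.021505 = 0.165570/0.021505 ≈ 7.7.

μ₀ = 7.7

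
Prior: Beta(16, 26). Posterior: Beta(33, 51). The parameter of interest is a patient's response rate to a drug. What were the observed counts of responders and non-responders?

A Beta(a, b) prior with s successes and f failures in binomial data gives a Beta(a+s, b+f) posterior.
So s = 33 − 16 = 17 and f = 51 − 26 = 25.

17 responders and 25 non-responders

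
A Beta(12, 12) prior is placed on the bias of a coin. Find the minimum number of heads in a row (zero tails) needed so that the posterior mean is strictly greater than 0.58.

After k heads and 0 tails the posterior is Beta(12+k, 12), with mean (12+k)/(12+12+k).
Set (12+k)/(24+k) > 0.58 and solve: k > (0.58·24 − 12)/(1 − 0.58) = 4.571.
The smallest integer exceeding 4.571 is 5, and checking k=5: (17)/(29) = 0.5862 > 0.58.

k = 5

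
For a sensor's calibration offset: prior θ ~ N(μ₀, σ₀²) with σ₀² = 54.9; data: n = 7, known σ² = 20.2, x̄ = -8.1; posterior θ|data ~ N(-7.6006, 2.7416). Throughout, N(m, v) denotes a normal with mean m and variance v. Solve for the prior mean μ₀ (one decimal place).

The posterior mean is a precision-weighted average: μ_n = (τ₀μ₀ + τ_data·x̄)/(τ₀+τ_data), with τ₀=1/σ₀² and τ_data=n/σ².
Here τ₀ = 1/54.9 = 0.018215 and τ_data = 7/20.2 = 0.346535, so τ_n = 0.364750.
Rearranging for μ₀: μ₀ = (μ_n·τ_n − τ_data·x̄)/τ₀ = (-7.6006·0.364750 − 0.346535·-8.1) / 0.018215 = 0.034615/0.018215 ≈ 1.9.

μ₀ = 1.9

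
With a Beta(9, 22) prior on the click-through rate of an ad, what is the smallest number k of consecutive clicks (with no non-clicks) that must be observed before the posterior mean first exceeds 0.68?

After k clicks and 0 non-clicks the posterior is Beta(9+k, 22), with mean (9+k)/(9+22+k).
Set (9+k)/(31+k) > 0.68 and solve: k > (0.68·31 − 9)/(1 − 0.68) = 37.750.
The smallest integer exceeding 37.750 is 38, and checking k=38: (47)/(69) = 0.6812 > 0.68.

k = 38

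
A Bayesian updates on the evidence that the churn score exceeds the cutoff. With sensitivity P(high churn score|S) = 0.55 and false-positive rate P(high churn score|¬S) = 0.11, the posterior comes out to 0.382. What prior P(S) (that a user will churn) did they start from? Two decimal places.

P(S) = 0.11

Bayes' rule in odds form gives O(S|E) = O(S)·[P(E|S)/P(E|¬S)], hence O(S) = O(S|E)/LR.
Posterior odds = 0.382/(1−0.382) = 0.6181. LR = 0.55/0.11 = 5.0000.
Prior odds = 0.6181/5.0000 = 0.1236, so P(S) = 0.1236/(1+0.1236) ≈ 0.11.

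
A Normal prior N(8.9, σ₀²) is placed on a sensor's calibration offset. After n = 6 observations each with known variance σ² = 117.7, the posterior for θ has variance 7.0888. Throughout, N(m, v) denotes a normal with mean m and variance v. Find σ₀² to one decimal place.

σ₀² = 11.1

For the Normal–Normal model with known σ², precisions add: τ_n = τ₀ + n/σ².
So 1/σ₀² = 1/7.0888 − 6/117.7 = 0.141068 − 0.050977 = 0.090091.
Hence σ₀² = 1/0.090091 ≈ 11.1.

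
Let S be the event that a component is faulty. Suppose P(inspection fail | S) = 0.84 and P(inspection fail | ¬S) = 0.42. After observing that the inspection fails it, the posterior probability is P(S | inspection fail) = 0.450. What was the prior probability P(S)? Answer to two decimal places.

P(S) = 0.29

Bayes' rule in odds form gives O(S|E) = O(S)·[P(E|S)/P(E|¬S)], hence O(S) = O(S|E)/LR.
Posterior odds = 0.450/(1−0.450) = 0.8182. LR = 0.84/0.42 = 2.0000.
Prior odds = 0.8182/2.0000 = 0.4091, so P(S) = 0.4091/(1+0.4091) ≈ 0.29.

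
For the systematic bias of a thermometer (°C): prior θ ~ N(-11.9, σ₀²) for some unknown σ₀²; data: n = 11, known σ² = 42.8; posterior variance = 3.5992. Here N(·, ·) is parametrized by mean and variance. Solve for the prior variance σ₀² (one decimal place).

Posterior precision equals prior precision plus data precision: 1/σ_n² = 1/σ₀² + n/σ².
So 1/σ₀² = 1/3.5992 − 11/42.8 = 0.277840 − 0.257009 = 0.020831.
Hence σ₀² = 1/0.020831 ≈ 48.0.

σ₀² = 48.0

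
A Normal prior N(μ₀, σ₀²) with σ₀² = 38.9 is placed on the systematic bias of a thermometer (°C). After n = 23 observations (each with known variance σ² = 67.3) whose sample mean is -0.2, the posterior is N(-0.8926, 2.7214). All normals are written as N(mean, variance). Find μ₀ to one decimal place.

μ₀ = -10.1

The posterior mean is a precision-weighted average: μ_n = (τ₀μ₀ + τ_data·x̄)/(τ₀+τ_data), with τ₀=1/σ₀² and τ_data=n/σ².
Here τ₀ = 1/38.9 = 0.025707 and τ_data = 23/67.3 = 0.341753, so τ_n = 0.367460.
Rearranging for μ₀: μ₀ = (μ_n·τ_n − τ_data·x̄)/τ₀ = (-0.8926·0.367460 − 0.341753·-0.2) / 0.025707 = -0.259644/0.025707 ≈ -10.1.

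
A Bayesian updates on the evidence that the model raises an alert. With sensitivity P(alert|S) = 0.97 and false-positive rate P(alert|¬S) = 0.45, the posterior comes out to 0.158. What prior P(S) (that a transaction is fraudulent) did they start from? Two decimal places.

P(S) = 0.08

Bayes' rule in odds form gives O(S|E) = O(S)·[P(E|S)/P(E|¬S)], hence O(S) = O(S|E)/LR.
Posterior odds = 0.158/(1−0.158) = 0.1876. LR = 0.97/0.45 = 2.1556.
Prior odds = 0.1876/2.1556 = 0.0870, so P(S) = 0.0870/(1+0.0870) ≈ 0.08.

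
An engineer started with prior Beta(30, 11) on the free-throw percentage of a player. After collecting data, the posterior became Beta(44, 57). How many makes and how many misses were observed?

14 makes and 46 misses

Beta is conjugate to the binomial likelihood: posterior = Beta(α+s, β+f).
Match parameters: s=44−30=14, f=57−11=46.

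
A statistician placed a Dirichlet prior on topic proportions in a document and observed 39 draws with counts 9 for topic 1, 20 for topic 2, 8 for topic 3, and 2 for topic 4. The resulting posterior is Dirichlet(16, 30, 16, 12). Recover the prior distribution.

Dirichlet(7, 10, 8, 10)

For a Dirichlet(α) prior with multinomial counts c, the posterior is Dirichlet(α + c) componentwise.
Subtract each count from the matching posterior parameter: 16−9=7, 30−20=10, 16−8=8, 12−2=10.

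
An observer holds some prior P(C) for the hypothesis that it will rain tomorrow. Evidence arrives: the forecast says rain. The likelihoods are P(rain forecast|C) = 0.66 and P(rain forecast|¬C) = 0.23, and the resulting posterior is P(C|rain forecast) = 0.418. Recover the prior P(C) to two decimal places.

Bayes' rule in odds form gives O(C|E) = O(C)·[P(E|C)/P(E|¬C)], hence O(C) = O(C|E)/LR.
Posterior odds = 0.418/(1−0.418) = 0.7182. LR = 0.66/0.23 = 2.8696.
Prior odds = 0.7182/2.8696 = 0.2503, so P(C) = 0.2503/(1+0.2503) ≈ 0.20.

P(C) = 0.20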